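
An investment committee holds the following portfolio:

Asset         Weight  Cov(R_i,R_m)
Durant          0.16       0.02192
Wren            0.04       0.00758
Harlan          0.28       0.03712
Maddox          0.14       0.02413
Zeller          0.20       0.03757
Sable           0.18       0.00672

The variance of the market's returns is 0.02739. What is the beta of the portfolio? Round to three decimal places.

0.960

β_Durant = 0.02192 / 0.02739 = 0.8003
β_Wren = 0.00758 / 0.02739 = 0.2767
β_Harlan = 0.03712 / 0.02739 = 1.3552
β_Maddox = 0.02413 / 0.02739 = 0.8810
β_Zeller = 0.03757 / 0.02739 = 1.3717
β_Sable = 0.00672 / 0.02739 = 0.2453
β_P = Σ w_i β_i = 0.16×0.8003 + 0.04×0.2767 + 0.28×1.3552 + 0.14×0.8810 + 0.20×1.3717 + 0.18×0.2453 = 0.9604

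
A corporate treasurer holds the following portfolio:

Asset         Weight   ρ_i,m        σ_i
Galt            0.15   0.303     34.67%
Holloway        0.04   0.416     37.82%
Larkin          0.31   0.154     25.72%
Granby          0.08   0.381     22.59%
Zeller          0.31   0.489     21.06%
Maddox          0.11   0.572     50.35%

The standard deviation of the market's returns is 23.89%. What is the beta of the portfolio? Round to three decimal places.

β_Galt = 0.303 × 34.67% / 23.89% = 0.4397
β_Holloway = 0.416 × 37.82% / 23.89% = 0.6586
β_Larkin = 0.154 × 25.72% / 23.89% = 0.1658
β_Granby = 0.381 × 22.59% / 23.89% = 0.3603
β_Zeller = 0.489 × 21.06% / 23.89% = 0.4311
β_Maddox = 0.572 × 50.35% / 23.89% = 1.2055
β_P = Σ w_i β_i = 0.15×0.4397 + 0.04×0.6586 + 0.31×0.1658 + 0.08×0.3603 + 0.31×0.4311 + 0.11×1.2055 = 0.4388

0.439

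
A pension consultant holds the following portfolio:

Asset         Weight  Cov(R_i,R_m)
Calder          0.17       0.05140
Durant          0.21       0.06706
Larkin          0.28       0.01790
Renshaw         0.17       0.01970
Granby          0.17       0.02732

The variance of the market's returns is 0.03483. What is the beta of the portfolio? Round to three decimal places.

1.029

β_Calder = 0.05140 / 0.03483 = 1.4757
β_Durant = 0.06706 / 0.03483 = 1.9254
β_Larkin = 0.01790 / 0.03483 = 0.5139
β_Renshaw = 0.01970 / 0.03483 = 0.5656
β_Granby = 0.02732 / 0.03483 = 0.7844
β_P = Σ w_i β_i = 0.17×1.4757 + 0.21×1.9254 + 0.28×0.5139 + 0.17×0.5656 + 0.17×0.7844 = 1.0286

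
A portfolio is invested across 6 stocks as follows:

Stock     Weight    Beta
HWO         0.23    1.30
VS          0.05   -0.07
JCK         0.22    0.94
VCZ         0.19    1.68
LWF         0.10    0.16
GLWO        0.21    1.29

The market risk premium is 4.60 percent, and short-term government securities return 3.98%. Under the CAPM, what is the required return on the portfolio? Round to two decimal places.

9.08%

β_P = Σ w_i β_i = 0.23×1.30 + 0.05×-0.07 + 0.22×0.94 + 0.19×1.68 + 0.10×0.16 + 0.21×1.29 = 1.1084
E(R_P) = R_f + β_P × MRP = 3.98% + 1.1084 × 4.60% = 9.08%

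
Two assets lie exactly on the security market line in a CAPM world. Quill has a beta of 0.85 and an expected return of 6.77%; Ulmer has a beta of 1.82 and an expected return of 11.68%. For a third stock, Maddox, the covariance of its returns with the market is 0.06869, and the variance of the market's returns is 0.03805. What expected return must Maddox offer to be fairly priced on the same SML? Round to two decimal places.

11.61%

MRP = (11.68% − 6.77%) / (1.82 − 0.85) = 5.0619%
R_f = 6.77% − 0.85 × 5.0619% = 2.4674%
β_Maddox = Cov / Var(R_m) = 0.06869 / 0.03805 = 1.8053
E(R_Maddox) = R_f + β × MRP = 2.4674% + 1.8053 × 5.0619% = 11.61%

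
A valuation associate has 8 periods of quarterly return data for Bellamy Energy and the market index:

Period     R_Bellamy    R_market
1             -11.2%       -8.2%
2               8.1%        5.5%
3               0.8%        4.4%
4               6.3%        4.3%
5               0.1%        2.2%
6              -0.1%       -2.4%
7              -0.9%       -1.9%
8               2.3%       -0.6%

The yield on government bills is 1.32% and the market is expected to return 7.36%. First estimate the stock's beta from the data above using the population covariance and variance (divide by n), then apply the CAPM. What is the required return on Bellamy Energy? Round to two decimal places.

Mean R_i = (-11.2 + 8.1 + 0.8 + 6.3 + 0.1 − 0.1 − 0.9 + 2.3) / 8 = 0.6750%
Mean R_m = (-8.2 + 5.5 + 4.4 + 4.3 + 2.2 − 2.4 − 1.9 − 0.6) / 8 = 0.4125%
Σ(R_i − R̄_i)(R_m − R̄_m) = 165.5625  ⇒  Cov = 165.5625 / 8 = 20.6953
Σ(R_m − R̄_m)² = 148.5488  ⇒  Var(R_m) = 148.5488 / 8 = 18.5686
β = Cov / Var(R_m) = 20.6953 / 18.5686 = 1.1145
MRP = 7.36% − 1.32% = 6.04%
E(R) = R_f + β × MRP = 1.32% + 1.1145 × 6.04% = 8.05%

8.05%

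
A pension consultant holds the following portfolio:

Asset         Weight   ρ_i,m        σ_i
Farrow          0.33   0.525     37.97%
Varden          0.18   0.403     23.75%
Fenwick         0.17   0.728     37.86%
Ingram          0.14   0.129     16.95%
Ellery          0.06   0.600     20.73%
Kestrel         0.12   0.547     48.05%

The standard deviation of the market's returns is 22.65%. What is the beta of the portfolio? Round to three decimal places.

β_Farrow = 0.525 × 37.97% / 22.65% = 0.8801
β_Varden = 0.403 × 23.75% / 22.65% = 0.4226
β_Fenwick = 0.728 × 37.86% / 22.65% = 1.2169
β_Ingram = 0.129 × 16.95% / 22.65% = 0.0965
β_Ellery = 0.600 × 20.73% / 22.65% = 0.5491
β_Kestrel = 0.547 × 48.05% / 22.65% = 1.1604
β_P = Σ w_i β_i = 0.33×0.8801 + 0.18×0.4226 + 0.17×1.2169 + 0.14×0.0965 + 0.06×0.5491 + 0.12×1.1604 = 0.7591

0.759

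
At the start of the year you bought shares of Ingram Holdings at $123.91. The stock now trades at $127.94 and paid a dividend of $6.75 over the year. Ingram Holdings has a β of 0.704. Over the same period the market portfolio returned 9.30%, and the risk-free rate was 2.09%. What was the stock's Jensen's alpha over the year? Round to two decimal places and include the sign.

Realised HPR = (P1 + D1 − P0) / P0 = (127.94 + 6.75 − 123.91) / 123.91 = 10.78 / 123.91 = 8.6999%
MRP = 9.30% − 2.09% = 7.21%
CAPM required = R_f + β·MRP = 2.09% + 0.704 × 7.21% = 7.16584%
α = realised − required = 8.6999% − 7.16584% = +1.53%

+1.53%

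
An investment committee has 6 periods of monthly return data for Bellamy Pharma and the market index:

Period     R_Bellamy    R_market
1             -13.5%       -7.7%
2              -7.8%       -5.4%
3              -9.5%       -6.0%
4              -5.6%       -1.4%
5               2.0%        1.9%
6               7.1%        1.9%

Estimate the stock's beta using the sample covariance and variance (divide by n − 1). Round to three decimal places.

1.747

Mean R_i = (-13.5 − 7.8 − 9.5 − 5.6 + 2.0 + 7.1) / 6 = -4.5500%
Mean R_m = (-7.7 − 5.4 − 6.0 − 1.4 + 1.9 + 1.9) / 6 = -2.7833%
Σ(R_i − R̄_i)(R_m − R̄_m) = 152.2150  ⇒  Cov = 152.2150 / 5 = 30.4430
Σ(R_m − R̄_m)² = 87.1483  ⇒  Var(R_m) = 87.1483 / 5 = 17.4297
β = Cov / Var(R_m) = 30.4430 / 17.4297 = 1.7466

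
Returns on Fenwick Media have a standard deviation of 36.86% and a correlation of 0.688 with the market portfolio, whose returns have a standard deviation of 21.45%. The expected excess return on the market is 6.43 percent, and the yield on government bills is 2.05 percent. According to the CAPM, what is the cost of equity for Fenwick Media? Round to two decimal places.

9.65%

β = ρ × σ_i / σ_m = 0.688 × 36.86% / 21.45% = 1.1823
E(R) = 2.05% + 1.1823 × 6.43% = 9.65%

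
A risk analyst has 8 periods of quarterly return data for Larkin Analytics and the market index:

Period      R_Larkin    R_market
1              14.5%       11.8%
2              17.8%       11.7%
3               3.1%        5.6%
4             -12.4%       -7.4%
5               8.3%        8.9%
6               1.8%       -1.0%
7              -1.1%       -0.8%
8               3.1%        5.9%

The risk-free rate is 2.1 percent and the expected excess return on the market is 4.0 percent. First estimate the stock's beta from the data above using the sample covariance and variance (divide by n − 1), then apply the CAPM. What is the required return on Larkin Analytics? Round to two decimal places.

Mean R_i = (14.5 + 17.8 + 3.1 − 12.4 + 8.3 + 1.8 − 1.1 + 3.1) / 8 = 4.3875%
Mean R_m = (11.8 + 11.7 + 5.6 − 7.4 + 8.9 − 1.0 − 0.8 + 5.9) / 8 = 4.3375%
Σ(R_i − R̄_i)(R_m − R̄_m) = 427.4738  ⇒  Cov = 427.4738 / 7 = 61.0677
Σ(R_m − R̄_m)² = 327.3988  ⇒  Var(R_m) = 327.3988 / 7 = 46.7713
β = Cov / Var(R_m) = 61.0677 / 46.7713 = 1.3057
E(R) = R_f + β × MRP = 2.1% + 1.3057 × 4.0% = 7.32%

7.32%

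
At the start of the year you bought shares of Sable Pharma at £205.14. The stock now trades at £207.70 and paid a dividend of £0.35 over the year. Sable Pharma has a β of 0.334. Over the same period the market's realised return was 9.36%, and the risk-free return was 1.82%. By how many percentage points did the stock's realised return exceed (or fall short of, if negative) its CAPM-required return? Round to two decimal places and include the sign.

Realised HPR = (P1 + D1 − P0) / P0 = (207.70 + 0.35 − 205.14) / 205.14 = 2.91 / 205.14 = 1.4185%
MRP = 9.36% − 1.82% = 7.54%
CAPM required = R_f + β·MRP = 1.82% + 0.334 × 7.54% = 4.33836%
α = realised − required = 1.4185% − 4.33836% = -2.92%

-2.92%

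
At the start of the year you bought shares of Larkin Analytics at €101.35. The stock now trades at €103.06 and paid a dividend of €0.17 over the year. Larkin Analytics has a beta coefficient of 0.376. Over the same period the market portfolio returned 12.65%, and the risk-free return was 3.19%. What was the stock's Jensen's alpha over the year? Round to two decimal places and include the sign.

Realised HPR = (P1 + D1 − P0) / P0 = (103.06 + 0.17 − 101.35) / 101.35 = 1.88 / 101.35 = 1.8550%
MRP = 12.65% − 3.19% = 9.46%
CAPM required = R_f + β·MRP = 3.19% + 0.376 × 9.46% = 6.74696%
α = realised − required = 1.8550% − 6.74696% = -4.89%

-4.89%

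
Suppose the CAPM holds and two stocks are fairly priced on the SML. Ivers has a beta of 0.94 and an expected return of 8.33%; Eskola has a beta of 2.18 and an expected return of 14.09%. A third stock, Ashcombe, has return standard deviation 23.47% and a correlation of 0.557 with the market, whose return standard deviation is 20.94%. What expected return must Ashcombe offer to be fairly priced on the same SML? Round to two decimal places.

MRP = (14.09% − 8.33%) / (2.18 − 0.94) = 4.6452%
R_f = 8.33% − 0.94 × 4.6452% = 3.9635%
β_Ashcombe = ρ·σ_i/σ_m = 0.557 × 23.47 / 20.94 = 0.6243
E(R_Ashcombe) = R_f + β × MRP = 3.9635% + 0.6243 × 4.6452% = 6.86%

6.86%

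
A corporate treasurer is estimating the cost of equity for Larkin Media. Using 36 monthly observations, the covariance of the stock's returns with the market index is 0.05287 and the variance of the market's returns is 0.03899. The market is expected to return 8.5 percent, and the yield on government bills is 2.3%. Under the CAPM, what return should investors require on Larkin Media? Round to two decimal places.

10.71%

β = Cov(R_i, R_m) / Var(R_m) = 0.05287 / 0.03899 = 1.3560
MRP = 8.5% − 2.3% = 6.20%
E(R) = R_f + β × MRP = 2.3% + 1.3560 × 6.2% = 10.71%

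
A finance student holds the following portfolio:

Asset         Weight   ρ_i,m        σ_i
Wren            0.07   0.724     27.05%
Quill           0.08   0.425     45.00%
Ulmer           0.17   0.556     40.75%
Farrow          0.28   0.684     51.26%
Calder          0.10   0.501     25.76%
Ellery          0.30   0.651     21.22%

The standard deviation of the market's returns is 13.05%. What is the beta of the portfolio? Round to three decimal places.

1.686

β_Wren = 0.724 × 27.05% / 13.05% = 1.5007
β_Quill = 0.425 × 45.00% / 13.05% = 1.4655
β_Ulmer = 0.556 × 40.75% / 13.05% = 1.7362
β_Farrow = 0.684 × 51.26% / 13.05% = 2.6867
β_Calder = 0.501 × 25.76% / 13.05% = 0.9889
β_Ellery = 0.651 × 21.22% / 13.05% = 1.0586
β_P = Σ w_i β_i = 0.07×1.5007 + 0.08×1.4655 + 0.17×1.7362 + 0.28×2.6867 + 0.10×0.9889 + 0.30×1.0586 = 1.6862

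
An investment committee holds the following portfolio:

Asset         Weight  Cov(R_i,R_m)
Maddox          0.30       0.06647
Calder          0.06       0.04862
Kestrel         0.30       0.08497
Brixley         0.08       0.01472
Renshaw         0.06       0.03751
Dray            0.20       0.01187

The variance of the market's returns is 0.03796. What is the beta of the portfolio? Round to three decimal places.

1.427

β_Maddox = 0.06647 / 0.03796 = 1.7511
β_Calder = 0.04862 / 0.03796 = 1.2808
β_Kestrel = 0.08497 / 0.03796 = 2.2384
β_Brixley = 0.01472 / 0.03796 = 0.3878
β_Renshaw = 0.03751 / 0.03796 = 0.9881
β_Dray = 0.01187 / 0.03796 = 0.3127
β_P = Σ w_i β_i = 0.30×1.7511 + 0.06×1.2808 + 0.30×2.2384 + 0.08×0.3878 + 0.06×0.9881 + 0.20×0.3127 = 1.4265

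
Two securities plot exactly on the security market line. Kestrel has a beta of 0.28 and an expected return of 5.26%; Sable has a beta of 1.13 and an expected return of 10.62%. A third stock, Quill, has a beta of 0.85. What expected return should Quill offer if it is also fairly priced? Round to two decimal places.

MRP (SML slope) = (10.62% − 5.26%) / (1.13 − 0.28) = 5.36% / 0.85 = 6.3059%
R_f (intercept) = 5.26% − 0.28 × 6.3059% = 3.4943%
E(R_Quill) = R_f + β × MRP = 3.4943% + 0.85 × 6.3059% = 8.85%

8.85%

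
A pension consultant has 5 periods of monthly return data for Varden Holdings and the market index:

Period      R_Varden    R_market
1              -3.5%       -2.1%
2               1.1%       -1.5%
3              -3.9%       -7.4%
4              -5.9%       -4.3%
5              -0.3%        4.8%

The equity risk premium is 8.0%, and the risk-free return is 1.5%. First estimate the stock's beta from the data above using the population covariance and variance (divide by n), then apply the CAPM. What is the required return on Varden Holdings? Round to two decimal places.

4.69%

Mean R_i = (-3.5 + 1.1 − 3.9 − 5.9 − 0.3) / 5 = -2.5000%
Mean R_m = (-2.1 − 1.5 − 7.4 − 4.3 + 4.8) / 5 = -2.1000%
Σ(R_i − R̄_i)(R_m − R̄_m) = 32.2400  ⇒  Cov = 32.2400 / 5 = 6.4480
Σ(R_m − R̄_m)² = 80.9000  ⇒  Var(R_m) = 80.9000 / 5 = 16.1800
β = Cov / Var(R_m) = 6.4480 / 16.1800 = 0.3985
E(R) = R_f + β × MRP = 1.5% + 0.3985 × 8.0% = 4.69%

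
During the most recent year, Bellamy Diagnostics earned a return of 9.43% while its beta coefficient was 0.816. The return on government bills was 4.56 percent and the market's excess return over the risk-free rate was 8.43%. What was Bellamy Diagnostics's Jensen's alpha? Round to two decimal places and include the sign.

CAPM benchmark = R_f + β(R_m − R_f) = 4.56% + 0.816 × 8.43% = 11.43888%
α = actual − benchmark = 9.43% − 11.43888% = -2.01%

-2.01%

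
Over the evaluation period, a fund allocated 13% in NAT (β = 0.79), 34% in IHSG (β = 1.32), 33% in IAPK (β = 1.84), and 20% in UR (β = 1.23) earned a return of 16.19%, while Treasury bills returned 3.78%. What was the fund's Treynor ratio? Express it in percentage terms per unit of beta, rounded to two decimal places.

β_P = 0.13×0.79 + 0.34×1.32 + 0.33×1.84 + 0.20×1.23 = 1.4047
Treynor = (R_P − R_f) / β_P = (16.19% − 3.78%) / 1.4047 = 12.41% / 1.4047 = 8.83%

8.83%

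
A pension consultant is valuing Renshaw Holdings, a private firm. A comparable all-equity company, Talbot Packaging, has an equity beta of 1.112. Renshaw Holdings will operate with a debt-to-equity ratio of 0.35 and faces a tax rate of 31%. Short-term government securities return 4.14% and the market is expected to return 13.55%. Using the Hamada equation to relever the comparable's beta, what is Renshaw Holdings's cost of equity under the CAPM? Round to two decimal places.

β_L = β_U × [1 + (1 − t)(D/E)] = 1.112 × [1 + (1 − 0.31) × 0.35]
    = 1.112 × [1 + 0.69 × 0.35] = 1.112 × 1.2415 = 1.3805
MRP = 13.55% − 4.14% = 9.41%
E(R) = R_f + β_L × MRP = 4.14% + 1.3805 × 9.41% = 17.13%

17.13%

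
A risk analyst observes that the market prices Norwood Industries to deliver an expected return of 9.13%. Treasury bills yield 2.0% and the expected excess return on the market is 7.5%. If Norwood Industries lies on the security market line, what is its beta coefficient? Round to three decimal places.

β = (E(R) − R_f) / MRP = (9.13% − 2.0%) / 7.5% = 7.13% / 7.5% = 0.951

0.951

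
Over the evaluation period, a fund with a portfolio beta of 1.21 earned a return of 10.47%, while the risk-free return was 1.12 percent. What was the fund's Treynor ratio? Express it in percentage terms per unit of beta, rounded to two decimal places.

Treynor = (R_P − R_f) / β_P = (10.47% − 1.12%) / 1.2100 = 9.35% / 1.2100 = 7.73%

7.73%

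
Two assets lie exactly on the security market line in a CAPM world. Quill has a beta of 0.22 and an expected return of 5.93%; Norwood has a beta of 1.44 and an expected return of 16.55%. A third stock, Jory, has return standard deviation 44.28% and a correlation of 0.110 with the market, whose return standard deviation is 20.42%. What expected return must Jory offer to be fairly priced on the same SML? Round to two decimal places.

6.09%

MRP = (16.55% − 5.93%) / (1.44 − 0.22) = 8.7049%
R_f = 5.93% − 0.22 × 8.7049% = 4.0149%
β_Jory = ρ·σ_i/σ_m = 0.110 × 44.28 / 20.42 = 0.2385
E(R_Jory) = R_f + β × MRP = 4.0149% + 0.2385 × 8.7049% = 6.09%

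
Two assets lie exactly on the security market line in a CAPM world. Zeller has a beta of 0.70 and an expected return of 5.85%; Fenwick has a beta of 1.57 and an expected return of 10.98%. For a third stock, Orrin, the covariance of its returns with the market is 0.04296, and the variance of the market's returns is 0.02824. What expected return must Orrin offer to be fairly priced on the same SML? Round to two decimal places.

MRP = (10.98% − 5.85%) / (1.57 − 0.70) = 5.8966%
R_f = 5.85% − 0.70 × 5.8966% = 1.7224%
β_Orrin = Cov / Var(R_m) = 0.04296 / 0.02824 = 1.5212
E(R_Orrin) = R_f + β × MRP = 1.7224% + 1.5212 × 5.8966% = 10.69%

10.69%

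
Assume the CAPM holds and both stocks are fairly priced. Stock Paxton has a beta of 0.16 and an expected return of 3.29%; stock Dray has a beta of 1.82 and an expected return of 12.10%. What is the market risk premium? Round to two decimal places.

Both satisfy E(R) = R_f + β·MRP, so the slope of the SML is
MRP = (12.10% − 3.29%) / (1.82 − 0.16) = 8.81% / 1.66 = 5.3072%

5.31%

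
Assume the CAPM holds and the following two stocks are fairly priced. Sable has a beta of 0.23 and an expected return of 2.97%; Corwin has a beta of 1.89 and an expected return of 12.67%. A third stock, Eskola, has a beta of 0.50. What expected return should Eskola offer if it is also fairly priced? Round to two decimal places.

MRP (SML slope) = (12.67% − 2.97%) / (1.89 − 0.23) = 9.70% / 1.66 = 5.8434%
R_f (intercept) = 2.97% − 0.23 × 5.8434% = 1.6260%
E(R_Eskola) = R_f + β × MRP = 1.6260% + 0.50 × 5.8434% = 4.55%

4.55%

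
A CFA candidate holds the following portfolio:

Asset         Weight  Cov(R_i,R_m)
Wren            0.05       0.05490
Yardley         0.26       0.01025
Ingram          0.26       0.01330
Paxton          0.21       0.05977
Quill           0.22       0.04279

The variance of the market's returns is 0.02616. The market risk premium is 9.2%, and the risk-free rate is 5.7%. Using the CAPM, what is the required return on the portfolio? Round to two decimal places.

16.54%

β_Wren = 0.05490 / 0.02616 = 2.0986
β_Yardley = 0.01025 / 0.02616 = 0.3918
β_Ingram = 0.01330 / 0.02616 = 0.5084
β_Paxton = 0.05977 / 0.02616 = 2.2848
β_Quill = 0.04279 / 0.02616 = 1.6357
β_P = Σ w_i β_i = 0.05×2.0986 + 0.26×0.3918 + 0.26×0.5084 + 0.21×2.2848 + 0.22×1.6357 = 1.1786
E(R_P) = R_f + β_P × MRP = 5.7% + 1.1786 × 9.2% = 16.54%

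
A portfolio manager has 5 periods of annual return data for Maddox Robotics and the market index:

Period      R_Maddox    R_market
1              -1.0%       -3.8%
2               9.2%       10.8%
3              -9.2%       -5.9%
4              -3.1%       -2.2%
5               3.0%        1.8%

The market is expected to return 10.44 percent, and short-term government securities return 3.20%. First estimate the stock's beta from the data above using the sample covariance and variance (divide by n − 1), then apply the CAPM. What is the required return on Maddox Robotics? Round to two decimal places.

Mean R_i = (-1.0 + 9.2 − 9.2 − 3.1 + 3.0) / 5 = -0.2200%
Mean R_m = (-3.8 + 10.8 − 5.9 − 2.2 + 1.8) / 5 = 0.1400%
Σ(R_i − R̄_i)(R_m − R̄_m) = 169.8140  ⇒  Cov = 169.8140 / 4 = 42.4535
Σ(R_m − R̄_m)² = 173.8720  ⇒  Var(R_m) = 173.8720 / 4 = 43.4680
β = Cov / Var(R_m) = 42.4535 / 43.4680 = 0.9767
MRP = 10.44% − 3.20% = 7.24%
E(R) = R_f + β × MRP = 3.20% + 0.9767 × 7.24% = 10.27%

10.27%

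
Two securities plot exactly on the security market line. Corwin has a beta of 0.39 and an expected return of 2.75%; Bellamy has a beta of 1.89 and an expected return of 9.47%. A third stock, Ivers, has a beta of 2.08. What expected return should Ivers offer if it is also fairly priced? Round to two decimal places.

10.32%

MRP (SML slope) = (9.47% − 2.75%) / (1.89 − 0.39) = 6.72% / 1.50 = 4.4800%
R_f (intercept) = 2.75% − 0.39 × 4.4800% = 1.0028%
E(R_Ivers) = R_f + β × MRP = 1.0028% + 2.08 × 4.4800% = 10.32%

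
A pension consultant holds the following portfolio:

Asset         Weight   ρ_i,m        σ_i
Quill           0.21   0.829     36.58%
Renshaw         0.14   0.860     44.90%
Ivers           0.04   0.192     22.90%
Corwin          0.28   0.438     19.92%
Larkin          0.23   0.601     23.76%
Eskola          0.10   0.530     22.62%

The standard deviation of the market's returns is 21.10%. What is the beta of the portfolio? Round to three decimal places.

β_Quill = 0.829 × 36.58% / 21.10% = 1.4372
β_Renshaw = 0.860 × 44.90% / 21.10% = 1.8300
β_Ivers = 0.192 × 22.90% / 21.10% = 0.2084
β_Corwin = 0.438 × 19.92% / 21.10% = 0.4135
β_Larkin = 0.601 × 23.76% / 21.10% = 0.6768
β_Eskola = 0.530 × 22.62% / 21.10% = 0.5682
β_P = Σ w_i β_i = 0.21×1.4372 + 0.14×1.8300 + 0.04×0.2084 + 0.28×0.4135 + 0.23×0.6768 + 0.10×0.5682 = 0.8946

0.895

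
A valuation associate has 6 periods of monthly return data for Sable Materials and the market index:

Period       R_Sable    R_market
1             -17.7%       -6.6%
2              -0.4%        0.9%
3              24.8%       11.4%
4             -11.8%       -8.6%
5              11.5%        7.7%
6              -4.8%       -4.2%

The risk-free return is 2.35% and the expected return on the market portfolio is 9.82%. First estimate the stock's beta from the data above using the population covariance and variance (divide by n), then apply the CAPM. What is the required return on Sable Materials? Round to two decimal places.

16.35%

Mean R_i = (-17.7 − 0.4 + 24.8 − 11.8 + 11.5 − 4.8) / 6 = 0.2667%
Mean R_m = (-6.6 + 0.9 + 11.4 − 8.6 + 7.7 − 4.2) / 6 = 0.1000%
Σ(R_i − R̄_i)(R_m − R̄_m) = 609.2100  ⇒  Cov = 609.2100 / 6 = 101.5350
Σ(R_m − R̄_m)² = 325.1600  ⇒  Var(R_m) = 325.1600 / 6 = 54.1933
β = Cov / Var(R_m) = 101.5350 / 54.1933 = 1.8736
MRP = 9.82% − 2.35% = 7.47%
E(R) = R_f + β × MRP = 2.35% + 1.8736 × 7.47% = 16.35%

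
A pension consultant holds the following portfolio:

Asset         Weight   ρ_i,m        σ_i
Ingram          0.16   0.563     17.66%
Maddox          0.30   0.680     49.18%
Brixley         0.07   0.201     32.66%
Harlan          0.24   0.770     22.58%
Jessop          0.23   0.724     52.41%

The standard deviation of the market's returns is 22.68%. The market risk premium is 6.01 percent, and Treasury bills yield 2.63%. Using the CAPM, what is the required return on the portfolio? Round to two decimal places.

9.25%

β_Ingram = 0.563 × 17.66% / 22.68% = 0.4384
β_Maddox = 0.680 × 49.18% / 22.68% = 1.4745
β_Brixley = 0.201 × 32.66% / 22.68% = 0.2894
β_Harlan = 0.770 × 22.58% / 22.68% = 0.7666
β_Jessop = 0.724 × 52.41% / 22.68% = 1.6731
β_P = Σ w_i β_i = 0.16×0.4384 + 0.30×1.4745 + 0.07×0.2894 + 0.24×0.7666 + 0.23×1.6731 = 1.1015
E(R_P) = R_f + β_P × MRP = 2.63% + 1.1015 × 6.01% = 9.25%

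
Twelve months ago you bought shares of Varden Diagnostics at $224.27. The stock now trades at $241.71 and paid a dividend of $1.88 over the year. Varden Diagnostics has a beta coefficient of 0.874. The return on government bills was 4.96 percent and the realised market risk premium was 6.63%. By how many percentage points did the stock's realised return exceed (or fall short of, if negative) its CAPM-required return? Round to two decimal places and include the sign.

Realised HPR = (P1 + D1 − P0) / P0 = (241.71 + 1.88 − 224.27) / 224.27 = 19.32 / 224.27 = 8.6146%
CAPM required = R_f + β·MRP = 4.96% + 0.874 × 6.63% = 10.75462%
α = realised − required = 8.6146% − 10.75462% = -2.14%

-2.14%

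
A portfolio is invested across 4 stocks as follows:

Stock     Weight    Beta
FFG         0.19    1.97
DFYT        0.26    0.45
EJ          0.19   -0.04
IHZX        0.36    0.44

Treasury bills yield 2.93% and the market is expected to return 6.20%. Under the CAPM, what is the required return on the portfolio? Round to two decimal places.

β_P = Σ w_i β_i = 0.19×1.97 + 0.26×0.45 + 0.19×-0.04 + 0.36×0.44 = 0.6421
MRP = 6.20% − 2.93% = 3.27%
E(R_P) = R_f + β_P × MRP = 2.93% + 0.6421 × 3.27% = 5.03%

5.03%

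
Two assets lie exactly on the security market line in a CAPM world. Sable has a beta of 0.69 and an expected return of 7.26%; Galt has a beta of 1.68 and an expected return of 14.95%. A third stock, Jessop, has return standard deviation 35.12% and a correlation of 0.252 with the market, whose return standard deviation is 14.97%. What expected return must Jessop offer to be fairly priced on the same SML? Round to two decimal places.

6.49%

MRP = (14.95% − 7.26%) / (1.68 − 0.69) = 7.7677%
R_f = 7.26% − 0.69 × 7.7677% = 1.9003%
β_Jessop = ρ·σ_i/σ_m = 0.252 × 35.12 / 14.97 = 0.5912
E(R_Jessop) = R_f + β × MRP = 1.9003% + 0.5912 × 7.7677% = 6.49%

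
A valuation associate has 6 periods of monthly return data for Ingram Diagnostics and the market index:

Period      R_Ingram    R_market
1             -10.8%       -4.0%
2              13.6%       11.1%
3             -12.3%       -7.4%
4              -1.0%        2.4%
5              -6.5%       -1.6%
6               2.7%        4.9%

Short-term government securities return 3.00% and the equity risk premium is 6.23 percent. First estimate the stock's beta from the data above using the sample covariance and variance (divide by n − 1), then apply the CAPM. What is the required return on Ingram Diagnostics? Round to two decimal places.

11.98%

Mean R_i = (-10.8 + 13.6 − 12.3 − 1.0 − 6.5 + 2.7) / 6 = -2.3833%
Mean R_m = (-4.0 + 11.1 − 7.4 + 2.4 − 1.6 + 4.9) / 6 = 0.9000%
Σ(R_i − R̄_i)(R_m − R̄_m) = 319.2800  ⇒  Cov = 319.2800 / 5 = 63.8560
Σ(R_m − R̄_m)² = 221.4400  ⇒  Var(R_m) = 221.4400 / 5 = 44.2880
β = Cov / Var(R_m) = 63.8560 / 44.2880 = 1.4418
E(R) = R_f + β × MRP = 3.00% + 1.4418 × 6.23% = 11.98%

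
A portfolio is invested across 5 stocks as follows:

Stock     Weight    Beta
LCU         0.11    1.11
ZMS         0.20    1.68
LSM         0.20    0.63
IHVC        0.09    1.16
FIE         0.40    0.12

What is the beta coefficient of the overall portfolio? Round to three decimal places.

β_P = Σ w_i β_i = 0.11×1.11 + 0.20×1.68 + 0.20×0.63 + 0.09×1.16 + 0.40×0.12 = 0.7365

0.737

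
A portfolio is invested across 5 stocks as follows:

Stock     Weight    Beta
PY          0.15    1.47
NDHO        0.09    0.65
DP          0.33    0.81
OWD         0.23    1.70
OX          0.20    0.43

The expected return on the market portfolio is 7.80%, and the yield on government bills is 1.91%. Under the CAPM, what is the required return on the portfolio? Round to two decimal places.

β_P = Σ w_i β_i = 0.15×1.47 + 0.09×0.65 + 0.33×0.81 + 0.23×1.70 + 0.20×0.43 = 1.0233
MRP = 7.80% − 1.91% = 5.89%
E(R_P) = R_f + β_P × MRP = 1.91% + 1.0233 × 5.89% = 7.94%

7.94%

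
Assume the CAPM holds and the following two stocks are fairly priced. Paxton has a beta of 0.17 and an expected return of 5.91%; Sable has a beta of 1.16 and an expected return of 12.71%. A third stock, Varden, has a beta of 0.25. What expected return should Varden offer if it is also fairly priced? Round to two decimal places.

6.46%

MRP (SML slope) = (12.71% − 5.91%) / (1.16 − 0.17) = 6.80% / 0.99 = 6.8687%
R_f (intercept) = 5.91% − 0.17 × 6.8687% = 4.7423%
E(R_Varden) = R_f + β × MRP = 4.7423% + 0.25 × 6.8687% = 6.46%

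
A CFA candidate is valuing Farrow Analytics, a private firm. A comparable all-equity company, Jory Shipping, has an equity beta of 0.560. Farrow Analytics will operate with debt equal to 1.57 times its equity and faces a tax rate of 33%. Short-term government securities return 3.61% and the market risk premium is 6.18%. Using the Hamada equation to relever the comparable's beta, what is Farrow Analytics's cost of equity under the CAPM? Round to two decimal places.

β_L = β_U × [1 + (1 − t)(D/E)] = 0.560 × [1 + (1 − 0.33) × 1.57]
    = 0.560 × [1 + 0.67 × 1.57] = 0.560 × 2.0519 = 1.1491
E(R) = R_f + β_L × MRP = 3.61% + 1.1491 × 6.18% = 10.71%

10.71%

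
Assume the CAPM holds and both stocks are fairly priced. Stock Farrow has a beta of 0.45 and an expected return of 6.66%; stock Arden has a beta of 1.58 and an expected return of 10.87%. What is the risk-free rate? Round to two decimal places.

Both satisfy E(R) = R_f + β·MRP, so the slope of the SML is
MRP = (10.87% − 6.66%) / (1.58 − 0.45) = 4.21% / 1.13 = 3.7257%
R_f = E(R_Farrow) − β_Farrow·MRP = 6.66% − 0.45 × 3.7257% = 4.9834%

4.98%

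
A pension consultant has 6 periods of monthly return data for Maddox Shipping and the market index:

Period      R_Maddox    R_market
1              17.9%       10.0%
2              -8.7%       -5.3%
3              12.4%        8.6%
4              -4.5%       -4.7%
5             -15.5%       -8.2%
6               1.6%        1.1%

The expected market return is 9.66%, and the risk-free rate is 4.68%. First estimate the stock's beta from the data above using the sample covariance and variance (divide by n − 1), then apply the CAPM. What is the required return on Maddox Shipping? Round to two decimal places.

12.88%

Mean R_i = (17.9 − 8.7 + 12.4 − 4.5 − 15.5 + 1.6) / 6 = 0.5333%
Mean R_m = (10.0 − 5.3 + 8.6 − 4.7 − 8.2 + 1.1) / 6 = 0.2500%
Σ(R_i − R̄_i)(R_m − R̄_m) = 480.9600  ⇒  Cov = 480.9600 / 5 = 96.1920
Σ(R_m − R̄_m)² = 292.2150  ⇒  Var(R_m) = 292.2150 / 5 = 58.4430
β = Cov / Var(R_m) = 96.1920 / 58.4430 = 1.6459
MRP = 9.66% − 4.68% = 4.98%
E(R) = R_f + β × MRP = 4.68% + 1.6459 × 4.98% = 12.88%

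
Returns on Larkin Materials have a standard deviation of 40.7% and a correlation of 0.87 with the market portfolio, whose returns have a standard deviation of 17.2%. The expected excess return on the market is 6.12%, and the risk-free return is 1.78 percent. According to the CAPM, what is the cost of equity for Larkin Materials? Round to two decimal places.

14.38%

β = ρ × σ_i / σ_m = 0.87 × 40.7% / 17.2% = 2.0587
E(R) = 1.78% + 2.0587 × 6.12% = 14.38%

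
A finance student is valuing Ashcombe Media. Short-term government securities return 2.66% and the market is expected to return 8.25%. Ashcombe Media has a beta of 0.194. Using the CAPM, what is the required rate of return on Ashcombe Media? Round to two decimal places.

3.74%

Market risk premium = E(R_m) − R_f = 8.25% − 2.66% = 5.59%
E(R) = R_f + β × MRP = 2.66% + 0.194 × 5.59% = 3.74%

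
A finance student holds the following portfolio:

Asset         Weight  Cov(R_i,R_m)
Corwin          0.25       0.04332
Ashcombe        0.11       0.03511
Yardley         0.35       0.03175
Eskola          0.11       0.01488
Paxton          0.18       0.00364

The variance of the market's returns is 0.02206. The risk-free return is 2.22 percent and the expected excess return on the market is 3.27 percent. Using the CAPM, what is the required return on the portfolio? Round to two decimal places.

6.38%

β_Corwin = 0.04332 / 0.02206 = 1.9637
β_Ashcombe = 0.03511 / 0.02206 = 1.5916
β_Yardley = 0.03175 / 0.02206 = 1.4393
β_Eskola = 0.01488 / 0.02206 = 0.6745
β_Paxton = 0.00364 / 0.02206 = 0.1650
β_P = Σ w_i β_i = 0.25×1.9637 + 0.11×1.5916 + 0.35×1.4393 + 0.11×0.6745 + 0.18×0.1650 = 1.2737
E(R_P) = R_f + β_P × MRP = 2.22% + 1.2737 × 3.27% = 6.38%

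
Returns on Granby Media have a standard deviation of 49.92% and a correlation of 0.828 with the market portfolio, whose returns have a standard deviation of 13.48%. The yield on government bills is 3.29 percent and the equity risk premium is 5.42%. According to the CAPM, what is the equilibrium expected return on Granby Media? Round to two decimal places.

β = ρ × σ_i / σ_m = 0.828 × 49.92% / 13.48% = 3.0663
E(R) = 3.29% + 3.0663 × 5.42% = 19.91%

19.91%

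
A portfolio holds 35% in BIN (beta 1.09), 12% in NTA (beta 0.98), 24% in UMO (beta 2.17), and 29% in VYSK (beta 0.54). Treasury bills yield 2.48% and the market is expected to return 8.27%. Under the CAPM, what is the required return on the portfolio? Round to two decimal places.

9.29%

β_P = Σ w_i β_i = 0.35×1.09 + 0.12×0.98 + 0.24×2.17 + 0.29×0.54 = 1.1765
MRP = 8.27% − 2.48% = 5.79%
E(R_P) = R_f + β_P × MRP = 2.48% + 1.1765 × 5.79% = 9.29%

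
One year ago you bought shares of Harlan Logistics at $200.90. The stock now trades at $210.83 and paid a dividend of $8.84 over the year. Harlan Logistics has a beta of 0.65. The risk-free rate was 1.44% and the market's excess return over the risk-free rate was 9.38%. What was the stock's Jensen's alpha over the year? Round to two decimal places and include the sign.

Realised HPR = (P1 + D1 − P0) / P0 = (210.83 + 8.84 − 200.90) / 200.90 = 18.77 / 200.90 = 9.3430%
CAPM required = R_f + β·MRP = 1.44% + 0.65 × 9.38% = 7.5370%
α = realised − required = 9.3430% − 7.5370% = +1.81%

+1.81%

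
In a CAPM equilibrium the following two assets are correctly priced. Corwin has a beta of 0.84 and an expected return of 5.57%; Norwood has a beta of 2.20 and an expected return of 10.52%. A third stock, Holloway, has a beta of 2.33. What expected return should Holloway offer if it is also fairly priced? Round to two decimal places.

10.99%

MRP (SML slope) = (10.52% − 5.57%) / (2.20 − 0.84) = 4.95% / 1.36 = 3.6397%
R_f (intercept) = 5.57% − 0.84 × 3.6397% = 2.5127%
E(R_Holloway) = R_f + β × MRP = 2.5127% + 2.33 × 3.6397% = 10.99%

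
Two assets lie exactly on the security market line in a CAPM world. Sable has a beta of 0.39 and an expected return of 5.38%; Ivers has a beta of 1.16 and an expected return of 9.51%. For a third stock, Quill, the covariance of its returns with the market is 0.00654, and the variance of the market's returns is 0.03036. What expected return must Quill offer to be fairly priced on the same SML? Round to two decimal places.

MRP = (9.51% − 5.38%) / (1.16 − 0.39) = 5.3636%
R_f = 5.38% − 0.39 × 5.3636% = 3.2882%
β_Quill = Cov / Var(R_m) = 0.00654 / 0.03036 = 0.2154
E(R_Quill) = R_f + β × MRP = 3.2882% + 0.2154 × 5.3636% = 4.44%

4.44%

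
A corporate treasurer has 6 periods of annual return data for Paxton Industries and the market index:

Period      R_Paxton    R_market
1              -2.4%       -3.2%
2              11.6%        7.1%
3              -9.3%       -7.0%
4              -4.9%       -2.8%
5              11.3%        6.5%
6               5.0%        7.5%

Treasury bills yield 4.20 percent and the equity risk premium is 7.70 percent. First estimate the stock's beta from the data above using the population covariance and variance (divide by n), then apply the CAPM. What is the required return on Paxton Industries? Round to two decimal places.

14.13%

Mean R_i = (-2.4 + 11.6 − 9.3 − 4.9 + 11.3 + 5.0) / 6 = 1.8833%
Mean R_m = (-3.2 + 7.1 − 7.0 − 2.8 + 6.5 + 7.5) / 6 = 1.3500%
Σ(R_i − R̄_i)(R_m − R̄_m) = 264.5550  ⇒  Cov = 264.5550 / 6 = 44.0925
Σ(R_m − R̄_m)² = 205.0550  ⇒  Var(R_m) = 205.0550 / 6 = 34.1758
β = Cov / Var(R_m) = 44.0925 / 34.1758 = 1.2902
E(R) = R_f + β × MRP = 4.20% + 1.2902 × 7.70% = 14.13%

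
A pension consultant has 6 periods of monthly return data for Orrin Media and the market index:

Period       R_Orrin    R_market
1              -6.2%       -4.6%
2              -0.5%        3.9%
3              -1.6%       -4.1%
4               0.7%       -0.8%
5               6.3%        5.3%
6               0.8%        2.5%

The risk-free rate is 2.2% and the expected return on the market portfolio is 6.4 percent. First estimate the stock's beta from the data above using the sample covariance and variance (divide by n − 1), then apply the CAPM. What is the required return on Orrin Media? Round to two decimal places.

5.48%

Mean R_i = (-6.2 − 0.5 − 1.6 + 0.7 + 6.3 + 0.8) / 6 = -0.0833%
Mean R_m = (-4.6 + 3.9 − 4.1 − 0.8 + 5.3 + 2.5) / 6 = 0.3667%
Σ(R_i − R̄_i)(R_m − R̄_m) = 68.1433  ⇒  Cov = 68.1433 / 5 = 13.6287
Σ(R_m − R̄_m)² = 87.3533  ⇒  Var(R_m) = 87.3533 / 5 = 17.4707
β = Cov / Var(R_m) = 13.6287 / 17.4707 = 0.7801
MRP = 6.4% − 2.2% = 4.20%
E(R) = R_f + β × MRP = 2.2% + 0.7801 × 4.2% = 5.48%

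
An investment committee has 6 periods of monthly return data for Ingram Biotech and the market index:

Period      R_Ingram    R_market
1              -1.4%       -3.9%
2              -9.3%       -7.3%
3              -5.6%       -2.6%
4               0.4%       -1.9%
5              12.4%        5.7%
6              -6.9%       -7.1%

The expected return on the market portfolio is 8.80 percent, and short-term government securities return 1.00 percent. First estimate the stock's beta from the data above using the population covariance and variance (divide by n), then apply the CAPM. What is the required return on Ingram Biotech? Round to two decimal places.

Mean R_i = (-1.4 − 9.3 − 5.6 + 0.4 + 12.4 − 6.9) / 6 = -1.7333%
Mean R_m = (-3.9 − 7.3 − 2.6 − 1.9 + 5.7 − 7.1) / 6 = -2.8500%
Σ(R_i − R̄_i)(R_m − R̄_m) = 177.1800  ⇒  Cov = 177.1800 / 6 = 29.5300
Σ(R_m − R̄_m)² = 113.0350  ⇒  Var(R_m) = 113.0350 / 6 = 18.8392
β = Cov / Var(R_m) = 29.5300 / 18.8392 = 1.5675
MRP = 8.80% − 1.00% = 7.80%
E(R) = R_f + β × MRP = 1.00% + 1.5675 × 7.80% = 13.23%

13.23%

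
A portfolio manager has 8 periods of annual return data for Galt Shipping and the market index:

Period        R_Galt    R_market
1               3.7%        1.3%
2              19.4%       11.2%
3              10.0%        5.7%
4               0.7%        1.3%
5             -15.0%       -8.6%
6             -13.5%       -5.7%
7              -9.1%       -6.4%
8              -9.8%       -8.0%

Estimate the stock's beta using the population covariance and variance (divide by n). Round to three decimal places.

Mean R_i = (3.7 + 19.4 + 10.0 + 0.7 − 15.0 − 13.5 − 9.1 − 9.8) / 8 = -1.7000%
Mean R_m = (1.3 + 11.2 + 5.7 + 1.3 − 8.6 − 5.7 − 6.4 − 8.0) / 8 = -1.1500%
Σ(R_i − R̄_i)(R_m − R̄_m) = 606.9500  ⇒  Cov = 606.9500 / 8 = 75.8688
Σ(R_m − R̄_m)² = 362.1400  ⇒  Var(R_m) = 362.1400 / 8 = 45.2675
β = Cov / Var(R_m) = 75.8688 / 45.2675 = 1.6760

1.676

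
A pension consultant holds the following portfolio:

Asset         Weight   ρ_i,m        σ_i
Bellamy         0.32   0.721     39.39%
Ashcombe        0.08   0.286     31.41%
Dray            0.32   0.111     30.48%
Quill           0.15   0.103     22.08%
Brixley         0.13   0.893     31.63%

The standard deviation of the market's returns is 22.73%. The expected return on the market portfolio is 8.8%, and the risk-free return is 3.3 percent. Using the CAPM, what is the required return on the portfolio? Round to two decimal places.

6.91%

β_Bellamy = 0.721 × 39.39% / 22.73% = 1.2495
β_Ashcombe = 0.286 × 31.41% / 22.73% = 0.3952
β_Dray = 0.111 × 30.48% / 22.73% = 0.1488
β_Quill = 0.103 × 22.08% / 22.73% = 0.1001
β_Brixley = 0.893 × 31.63% / 22.73% = 1.2427
β_P = Σ w_i β_i = 0.32×1.2495 + 0.08×0.3952 + 0.32×0.1488 + 0.15×0.1001 + 0.13×1.2427 = 0.6556
MRP = 8.8% − 3.3% = 5.50%
E(R_P) = R_f + β_P × MRP = 3.3% + 0.6556 × 5.5% = 6.91%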